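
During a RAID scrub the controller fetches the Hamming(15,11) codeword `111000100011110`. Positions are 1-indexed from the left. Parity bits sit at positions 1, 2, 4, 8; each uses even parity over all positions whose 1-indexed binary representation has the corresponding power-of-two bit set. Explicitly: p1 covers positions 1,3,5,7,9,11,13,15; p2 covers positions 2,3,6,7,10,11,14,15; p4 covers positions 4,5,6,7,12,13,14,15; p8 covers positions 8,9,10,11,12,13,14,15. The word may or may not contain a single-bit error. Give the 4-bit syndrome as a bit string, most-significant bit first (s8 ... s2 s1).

s1: b1⊕b3⊕b5⊕b7⊕b9⊕b11⊕b13⊕b15 = 1⊕1⊕0⊕1⊕0⊕1⊕1⊕0 = 1
s2: b2⊕b3⊕b6⊕b7⊕b10⊕b11⊕b14⊕b15 = 1⊕1⊕0⊕1⊕0⊕1⊕1⊕0 = 1
s4: b4⊕b5⊕b6⊕b7⊕b12⊕b13⊕b14⊕b15 = 0⊕0⊕0⊕1⊕1⊕1⊕1⊕0 = 0
s8: b8⊕b9⊕b10⊕b11⊕b12⊕b13⊕b14⊕b15 = 0⊕0⊕0⊕1⊕1⊕1⊕1⊕0 = 0
Syndrome (s8...s1) = 0011 → position 3.

0011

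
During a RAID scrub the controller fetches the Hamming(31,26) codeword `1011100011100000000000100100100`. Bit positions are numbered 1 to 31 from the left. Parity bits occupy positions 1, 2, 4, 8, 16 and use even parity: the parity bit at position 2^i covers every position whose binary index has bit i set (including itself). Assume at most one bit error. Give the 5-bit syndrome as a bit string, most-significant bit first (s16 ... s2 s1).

11011

s1: b1⊕b3⊕b5⊕b7⊕b9⊕b11⊕b13⊕b15⊕b17⊕b19⊕b21⊕b23⊕b25⊕b27⊕b29⊕b31 = 1⊕1⊕1⊕0⊕1⊕1⊕0⊕0⊕0⊕0⊕0⊕1⊕0⊕0⊕1⊕0 = 1
s2: b2⊕b3⊕b6⊕b7⊕b10⊕b11⊕b14⊕b15⊕b18⊕b19⊕b22⊕b23⊕b26⊕b27⊕b30⊕b31 = 0⊕1⊕0⊕0⊕1⊕1⊕0⊕0⊕0⊕0⊕0⊕1⊕1⊕0⊕0⊕0 = 1
s4: b4⊕b5⊕b6⊕b7⊕b12⊕b13⊕b14⊕b15⊕b20⊕b21⊕b22⊕b23⊕b28⊕b29⊕b30⊕b31 = 1⊕1⊕0⊕0⊕0⊕0⊕0⊕0⊕0⊕0⊕0⊕1⊕0⊕1⊕0⊕0 = 0
s8: b8⊕b9⊕b10⊕b11⊕b12⊕b13⊕b14⊕b15⊕b24⊕b25⊕b26⊕b27⊕b28⊕b29⊕b30⊕b31 = 0⊕1⊕1⊕1⊕0⊕0⊕0⊕0⊕0⊕0⊕1⊕0⊕0⊕1⊕0⊕0 = 1
s16: b16⊕b17⊕b18⊕b19⊕b20⊕b21⊕b22⊕b23⊕b24⊕b25⊕b26⊕b27⊕b28⊕b29⊕b30⊕b31 = 0⊕0⊕0⊕0⊕0⊕0⊕0⊕1⊕0⊕0⊕1⊕0⊕0⊕1⊕0⊕0 = 1
Syndrome (s16...s1) = 11011 → position 27.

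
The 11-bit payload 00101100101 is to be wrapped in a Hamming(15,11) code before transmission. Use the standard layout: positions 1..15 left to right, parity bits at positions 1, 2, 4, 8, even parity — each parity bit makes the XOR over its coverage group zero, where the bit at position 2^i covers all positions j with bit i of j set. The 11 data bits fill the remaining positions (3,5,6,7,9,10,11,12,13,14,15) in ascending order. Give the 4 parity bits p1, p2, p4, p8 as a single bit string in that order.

1110

Place data bits at non-power-of-two positions: b3=0, b5=0, b6=1, b7=0, b9=1, b10=1, b11=0, b12=0, b13=1, b14=0, b15=1.
p1 = XOR of data positions {3,5,7,9,11,13,15} = 0⊕0⊕0⊕1⊕0⊕1⊕1 = 1
p2 = XOR of data positions {3,6,7,10,11,14,15} = 0⊕1⊕0⊕1⊕0⊕0⊕1 = 1
p4 = XOR of data positions {5,6,7,12,13,14,15} = 0⊕1⊕0⊕0⊕1⊕0⊕1 = 1
p8 = XOR of data positions {9,10,11,12,13,14,15} = 1⊕1⊕0⊕0⊕1⊕0⊕1 = 0
Parity bits p1,p2,p4,p8 = 1110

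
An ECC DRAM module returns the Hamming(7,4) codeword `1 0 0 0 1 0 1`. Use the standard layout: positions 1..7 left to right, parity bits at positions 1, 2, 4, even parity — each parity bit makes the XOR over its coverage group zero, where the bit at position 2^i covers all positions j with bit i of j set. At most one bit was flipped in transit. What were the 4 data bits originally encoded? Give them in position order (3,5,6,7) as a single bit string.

s1: b1⊕b3⊕b5⊕b7 = 1⊕0⊕1⊕1 = 1
s2: b2⊕b3⊕b6⊕b7 = 0⊕0⊕0⊕1 = 1
s4: b4⊕b5⊕b6⊕b7 = 0⊕1⊕0⊕1 = 0
Syndrome (s4...s1) = 011 → position 3.
Flip bit 3: corrected codeword = 1010101
Data bits at positions 3,5,6,7: 1101

1101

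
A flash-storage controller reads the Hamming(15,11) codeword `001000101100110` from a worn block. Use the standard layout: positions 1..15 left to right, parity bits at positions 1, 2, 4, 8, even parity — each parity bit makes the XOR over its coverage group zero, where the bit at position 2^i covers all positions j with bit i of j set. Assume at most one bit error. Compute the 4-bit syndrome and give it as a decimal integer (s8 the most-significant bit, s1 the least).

4

s1: b1⊕b3⊕b5⊕b7⊕b9⊕b11⊕b13⊕b15 = 0⊕1⊕0⊕1⊕1⊕0⊕1⊕0 = 0
s2: b2⊕b3⊕b6⊕b7⊕b10⊕b11⊕b14⊕b15 = 0⊕1⊕0⊕1⊕1⊕0⊕1⊕0 = 0
s4: b4⊕b5⊕b6⊕b7⊕b12⊕b13⊕b14⊕b15 = 0⊕0⊕0⊕1⊕0⊕1⊕1⊕0 = 1
s8: b8⊕b9⊕b10⊕b11⊕b12⊕b13⊕b14⊕b15 = 0⊕1⊕1⊕0⊕0⊕1⊕1⊕0 = 0
Syndrome (s8...s1) = 0100 → position 4.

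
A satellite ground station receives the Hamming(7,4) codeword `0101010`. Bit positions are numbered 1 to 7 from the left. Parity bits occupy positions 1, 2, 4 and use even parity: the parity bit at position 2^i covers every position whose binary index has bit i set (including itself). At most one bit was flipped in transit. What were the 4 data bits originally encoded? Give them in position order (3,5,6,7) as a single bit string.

s1: b1⊕b3⊕b5⊕b7 = 0⊕0⊕0⊕0 = 0
s2: b2⊕b3⊕b6⊕b7 = 1⊕0⊕1⊕0 = 0
s4: b4⊕b5⊕b6⊕b7 = 1⊕0⊕1⊕0 = 0
Syndrome (s4...s1) = 000 → position 0 (no error).
No correction needed.
Data bits at positions 3,5,6,7: 0010

0010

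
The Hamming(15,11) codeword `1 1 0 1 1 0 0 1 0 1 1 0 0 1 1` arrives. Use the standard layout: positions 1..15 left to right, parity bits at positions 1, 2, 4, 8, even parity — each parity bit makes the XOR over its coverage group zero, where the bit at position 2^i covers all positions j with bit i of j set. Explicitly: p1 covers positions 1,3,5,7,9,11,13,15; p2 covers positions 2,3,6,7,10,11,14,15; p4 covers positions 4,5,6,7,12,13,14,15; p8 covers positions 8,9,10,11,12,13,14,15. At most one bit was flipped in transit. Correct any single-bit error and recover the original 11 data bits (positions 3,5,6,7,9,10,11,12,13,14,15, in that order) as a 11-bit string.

s1: b1⊕b3⊕b5⊕b7⊕b9⊕b11⊕b13⊕b15 = 1⊕0⊕1⊕0⊕0⊕1⊕0⊕1 = 0
s2: b2⊕b3⊕b6⊕b7⊕b10⊕b11⊕b14⊕b15 = 1⊕0⊕0⊕0⊕1⊕1⊕1⊕1 = 1
s4: b4⊕b5⊕b6⊕b7⊕b12⊕b13⊕b14⊕b15 = 1⊕1⊕0⊕0⊕0⊕0⊕1⊕1 = 0
s8: b8⊕b9⊕b10⊕b11⊕b12⊕b13⊕b14⊕b15 = 1⊕0⊕1⊕1⊕0⊕0⊕1⊕1 = 1
Syndrome (s8...s1) = 1010 → position 10.
Flip bit 10: corrected codeword = 110110010010011
Data bits at positions 3,5,6,7,9,10,11,12,13,14,15: 01000010011

01000010011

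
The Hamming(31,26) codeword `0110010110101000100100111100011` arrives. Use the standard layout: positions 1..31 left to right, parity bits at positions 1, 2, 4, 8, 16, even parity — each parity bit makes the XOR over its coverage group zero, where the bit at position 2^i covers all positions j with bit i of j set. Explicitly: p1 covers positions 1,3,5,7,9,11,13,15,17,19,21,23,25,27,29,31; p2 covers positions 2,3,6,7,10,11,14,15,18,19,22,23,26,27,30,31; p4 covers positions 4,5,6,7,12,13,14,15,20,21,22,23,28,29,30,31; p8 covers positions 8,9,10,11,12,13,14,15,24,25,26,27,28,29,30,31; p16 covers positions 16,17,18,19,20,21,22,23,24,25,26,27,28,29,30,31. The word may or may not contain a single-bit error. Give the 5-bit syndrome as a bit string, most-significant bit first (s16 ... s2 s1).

s1: b1⊕b3⊕b5⊕b7⊕b9⊕b11⊕b13⊕b15⊕b17⊕b19⊕b21⊕b23⊕b25⊕b27⊕b29⊕b31 = 0⊕1⊕0⊕0⊕1⊕1⊕1⊕0⊕1⊕0⊕0⊕1⊕1⊕0⊕0⊕1 = 0
s2: b2⊕b3⊕b6⊕b7⊕b10⊕b11⊕b14⊕b15⊕b18⊕b19⊕b22⊕b23⊕b26⊕b27⊕b30⊕b31 = 1⊕1⊕1⊕0⊕0⊕1⊕0⊕0⊕0⊕0⊕0⊕1⊕1⊕0⊕1⊕1 = 0
s4: b4⊕b5⊕b6⊕b7⊕b12⊕b13⊕b14⊕b15⊕b20⊕b21⊕b22⊕b23⊕b28⊕b29⊕b30⊕b31 = 0⊕0⊕1⊕0⊕0⊕1⊕0⊕0⊕1⊕0⊕0⊕1⊕0⊕0⊕1⊕1 = 0
s8: b8⊕b9⊕b10⊕b11⊕b12⊕b13⊕b14⊕b15⊕b24⊕b25⊕b26⊕b27⊕b28⊕b29⊕b30⊕b31 = 1⊕1⊕0⊕1⊕0⊕1⊕0⊕0⊕1⊕1⊕1⊕0⊕0⊕0⊕1⊕1 = 1
s16: b16⊕b17⊕b18⊕b19⊕b20⊕b21⊕b22⊕b23⊕b24⊕b25⊕b26⊕b27⊕b28⊕b29⊕b30⊕b31 = 0⊕1⊕0⊕0⊕1⊕0⊕0⊕1⊕1⊕1⊕1⊕0⊕0⊕0⊕1⊕1 = 0
Syndrome (s16...s1) = 01000 → position 8.

01000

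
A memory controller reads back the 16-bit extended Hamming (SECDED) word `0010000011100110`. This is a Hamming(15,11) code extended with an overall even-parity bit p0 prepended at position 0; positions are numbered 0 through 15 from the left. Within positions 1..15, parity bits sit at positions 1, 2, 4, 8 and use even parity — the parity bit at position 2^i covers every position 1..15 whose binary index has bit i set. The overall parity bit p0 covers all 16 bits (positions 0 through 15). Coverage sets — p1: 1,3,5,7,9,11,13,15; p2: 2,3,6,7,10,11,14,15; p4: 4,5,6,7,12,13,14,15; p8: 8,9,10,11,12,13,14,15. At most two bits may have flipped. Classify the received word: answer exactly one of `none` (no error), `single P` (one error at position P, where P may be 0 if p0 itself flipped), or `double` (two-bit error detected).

s1: b1⊕b3⊕b5⊕b7⊕b9⊕b11⊕b13⊕b15 = 0⊕0⊕0⊕0⊕1⊕0⊕1⊕0 = 0
s2: b2⊕b3⊕b6⊕b7⊕b10⊕b11⊕b14⊕b15 = 1⊕0⊕0⊕0⊕1⊕0⊕1⊕0 = 1
s4: b4⊕b5⊕b6⊕b7⊕b12⊕b13⊕b14⊕b15 = 0⊕0⊕0⊕0⊕0⊕1⊕1⊕0 = 0
s8: b8⊕b9⊕b10⊕b11⊕b12⊕b13⊕b14⊕b15 = 1⊕1⊕1⊕0⊕0⊕1⊕1⊕0 = 1
Syndrome (s8...s1) = 1010 → position 10.
Overall parity (XOR of all 16 bits, including p0): 0⊕0⊕1⊕0⊕0⊕0⊕0⊕0⊕1⊕1⊕1⊕0⊕0⊕1⊕1⊕0 = 0
Overall=0, syndrome position=10 → double-bit error detected (uncorrectable).

double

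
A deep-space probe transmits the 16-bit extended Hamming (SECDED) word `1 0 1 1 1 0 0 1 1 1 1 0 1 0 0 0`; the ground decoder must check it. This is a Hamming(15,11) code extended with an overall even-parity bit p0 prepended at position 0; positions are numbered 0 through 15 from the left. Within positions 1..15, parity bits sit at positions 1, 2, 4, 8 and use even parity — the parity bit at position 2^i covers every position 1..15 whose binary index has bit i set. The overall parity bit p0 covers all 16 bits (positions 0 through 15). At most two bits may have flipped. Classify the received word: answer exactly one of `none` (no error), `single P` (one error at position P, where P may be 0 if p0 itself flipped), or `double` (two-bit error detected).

single 5

s1: b1⊕b3⊕b5⊕b7⊕b9⊕b11⊕b13⊕b15 = 0⊕1⊕0⊕1⊕1⊕0⊕0⊕0 = 1
s2: b2⊕b3⊕b6⊕b7⊕b10⊕b11⊕b14⊕b15 = 1⊕1⊕0⊕1⊕1⊕0⊕0⊕0 = 0
s4: b4⊕b5⊕b6⊕b7⊕b12⊕b13⊕b14⊕b15 = 1⊕0⊕0⊕1⊕1⊕0⊕0⊕0 = 1
s8: b8⊕b9⊕b10⊕b11⊕b12⊕b13⊕b14⊕b15 = 1⊕1⊕1⊕0⊕1⊕0⊕0⊕0 = 0
Syndrome (s8...s1) = 0101 → position 5.
Overall parity (XOR of all 16 bits, including p0): 1⊕0⊕1⊕1⊕1⊕0⊕0⊕1⊕1⊕1⊕1⊕0⊕1⊕0⊕0⊕0 = 1
Overall=1, syndrome position=5 → single-bit error at position 5.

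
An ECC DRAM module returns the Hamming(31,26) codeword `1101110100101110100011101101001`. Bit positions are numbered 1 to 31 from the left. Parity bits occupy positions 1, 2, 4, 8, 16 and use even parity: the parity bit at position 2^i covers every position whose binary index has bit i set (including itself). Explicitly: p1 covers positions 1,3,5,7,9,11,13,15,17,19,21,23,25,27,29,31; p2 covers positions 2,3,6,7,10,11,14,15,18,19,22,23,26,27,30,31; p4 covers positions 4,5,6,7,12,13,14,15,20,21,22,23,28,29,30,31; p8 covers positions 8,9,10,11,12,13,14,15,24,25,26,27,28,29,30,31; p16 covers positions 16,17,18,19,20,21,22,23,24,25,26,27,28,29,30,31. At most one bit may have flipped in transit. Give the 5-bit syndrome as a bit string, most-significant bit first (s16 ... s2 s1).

s1: b1⊕b3⊕b5⊕b7⊕b9⊕b11⊕b13⊕b15⊕b17⊕b19⊕b21⊕b23⊕b25⊕b27⊕b29⊕b31 = 1⊕0⊕1⊕0⊕0⊕1⊕1⊕1⊕1⊕0⊕1⊕1⊕1⊕0⊕0⊕1 = 0
s2: b2⊕b3⊕b6⊕b7⊕b10⊕b11⊕b14⊕b15⊕b18⊕b19⊕b22⊕b23⊕b26⊕b27⊕b30⊕b31 = 1⊕0⊕1⊕0⊕0⊕1⊕1⊕1⊕0⊕0⊕1⊕1⊕1⊕0⊕0⊕1 = 1
s4: b4⊕b5⊕b6⊕b7⊕b12⊕b13⊕b14⊕b15⊕b20⊕b21⊕b22⊕b23⊕b28⊕b29⊕b30⊕b31 = 1⊕1⊕1⊕0⊕0⊕1⊕1⊕1⊕0⊕1⊕1⊕1⊕1⊕0⊕0⊕1 = 1
s8: b8⊕b9⊕b10⊕b11⊕b12⊕b13⊕b14⊕b15⊕b24⊕b25⊕b26⊕b27⊕b28⊕b29⊕b30⊕b31 = 1⊕0⊕0⊕1⊕0⊕1⊕1⊕1⊕0⊕1⊕1⊕0⊕1⊕0⊕0⊕1 = 1
s16: b16⊕b17⊕b18⊕b19⊕b20⊕b21⊕b22⊕b23⊕b24⊕b25⊕b26⊕b27⊕b28⊕b29⊕b30⊕b31 = 0⊕1⊕0⊕0⊕0⊕1⊕1⊕1⊕0⊕1⊕1⊕0⊕1⊕0⊕0⊕1 = 0
Syndrome (s16...s1) = 01110 → position 14.

01110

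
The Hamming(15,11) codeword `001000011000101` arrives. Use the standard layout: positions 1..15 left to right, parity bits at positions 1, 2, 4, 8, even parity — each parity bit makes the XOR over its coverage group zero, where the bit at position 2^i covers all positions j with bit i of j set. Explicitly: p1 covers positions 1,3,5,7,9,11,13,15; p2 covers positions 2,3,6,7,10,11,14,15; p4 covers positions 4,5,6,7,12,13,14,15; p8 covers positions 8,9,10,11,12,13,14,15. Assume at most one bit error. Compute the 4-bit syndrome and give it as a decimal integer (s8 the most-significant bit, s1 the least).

s1: b1⊕b3⊕b5⊕b7⊕b9⊕b11⊕b13⊕b15 = 0⊕1⊕0⊕0⊕1⊕0⊕1⊕1 = 0
s2: b2⊕b3⊕b6⊕b7⊕b10⊕b11⊕b14⊕b15 = 0⊕1⊕0⊕0⊕0⊕0⊕0⊕1 = 0
s4: b4⊕b5⊕b6⊕b7⊕b12⊕b13⊕b14⊕b15 = 0⊕0⊕0⊕0⊕0⊕1⊕0⊕1 = 0
s8: b8⊕b9⊕b10⊕b11⊕b12⊕b13⊕b14⊕b15 = 1⊕1⊕0⊕0⊕0⊕1⊕0⊕1 = 0
Syndrome (s8...s1) = 0000 → position 0 (no error).

0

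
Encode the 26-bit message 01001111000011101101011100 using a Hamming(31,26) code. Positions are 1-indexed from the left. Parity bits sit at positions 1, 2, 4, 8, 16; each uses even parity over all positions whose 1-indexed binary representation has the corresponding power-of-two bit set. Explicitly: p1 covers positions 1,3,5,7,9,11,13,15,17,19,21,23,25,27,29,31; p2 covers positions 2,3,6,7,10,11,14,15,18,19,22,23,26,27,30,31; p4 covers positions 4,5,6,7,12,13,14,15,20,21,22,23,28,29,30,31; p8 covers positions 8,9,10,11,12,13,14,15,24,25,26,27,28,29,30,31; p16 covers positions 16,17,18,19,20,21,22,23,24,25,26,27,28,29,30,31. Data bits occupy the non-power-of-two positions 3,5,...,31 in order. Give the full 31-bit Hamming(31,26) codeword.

0101100011110001011101101011100

Place data bits at non-power-of-two positions: b3=0, b5=1, b6=0, b7=0, b9=1, b10=1, b11=1, b12=1, b13=0, b14=0, b15=0, b17=0, b18=1, b19=1, b20=1, b21=0, b22=1, b23=1, b24=0, b25=1, b26=0, b27=1, b28=1, b29=1, b30=0, b31=0.
p1 = XOR of data positions {3,5,7,9,11,13,15,17,19,21,23,25,27,29,31} = 0⊕1⊕0⊕1⊕1⊕0⊕0⊕0⊕1⊕0⊕1⊕1⊕1⊕1⊕0 = 0
p2 = XOR of data positions {3,6,7,10,11,14,15,18,19,22,23,26,27,30,31} = 0⊕0⊕0⊕1⊕1⊕0⊕0⊕1⊕1⊕1⊕1⊕0⊕1⊕0⊕0 = 1
p4 = XOR of data positions {5,6,7,12,13,14,15,20,21,22,23,28,29,30,31} = 1⊕0⊕0⊕1⊕0⊕0⊕0⊕1⊕0⊕1⊕1⊕1⊕1⊕0⊕0 = 1
p8 = XOR of data positions {9,10,11,12,13,14,15,24,25,26,27,28,29,30,31} = 1⊕1⊕1⊕1⊕0⊕0⊕0⊕0⊕1⊕0⊕1⊕1⊕1⊕0⊕0 = 0
p16 = XOR of data positions {17,18,19,20,21,22,23,24,25,26,27,28,29,30,31} = 0⊕1⊕1⊕1⊕0⊕1⊕1⊕0⊕1⊕0⊕1⊕1⊕1⊕0⊕0 = 1
Codeword b1..b31 = 0101100011110001011101101011100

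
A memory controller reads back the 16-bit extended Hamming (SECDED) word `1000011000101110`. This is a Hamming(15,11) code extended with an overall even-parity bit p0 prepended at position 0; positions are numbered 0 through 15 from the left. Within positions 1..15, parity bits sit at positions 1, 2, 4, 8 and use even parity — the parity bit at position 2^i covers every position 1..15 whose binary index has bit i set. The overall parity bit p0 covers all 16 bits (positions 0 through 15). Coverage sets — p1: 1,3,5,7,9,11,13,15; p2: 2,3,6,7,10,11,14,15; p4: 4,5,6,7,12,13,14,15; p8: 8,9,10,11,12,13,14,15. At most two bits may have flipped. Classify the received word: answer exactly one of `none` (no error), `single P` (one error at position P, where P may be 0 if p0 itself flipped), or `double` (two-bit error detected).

s1: b1⊕b3⊕b5⊕b7⊕b9⊕b11⊕b13⊕b15 = 0⊕0⊕1⊕0⊕0⊕0⊕1⊕0 = 0
s2: b2⊕b3⊕b6⊕b7⊕b10⊕b11⊕b14⊕b15 = 0⊕0⊕1⊕0⊕1⊕0⊕1⊕0 = 1
s4: b4⊕b5⊕b6⊕b7⊕b12⊕b13⊕b14⊕b15 = 0⊕1⊕1⊕0⊕1⊕1⊕1⊕0 = 1
s8: b8⊕b9⊕b10⊕b11⊕b12⊕b13⊕b14⊕b15 = 0⊕0⊕1⊕0⊕1⊕1⊕1⊕0 = 0
Syndrome (s8...s1) = 0110 → position 6.
Overall parity (XOR of all 16 bits, including p0): 1⊕0⊕0⊕0⊕0⊕1⊕1⊕0⊕0⊕0⊕1⊕0⊕1⊕1⊕1⊕0 = 1
Overall=1, syndrome position=6 → single-bit error at position 6.

single 6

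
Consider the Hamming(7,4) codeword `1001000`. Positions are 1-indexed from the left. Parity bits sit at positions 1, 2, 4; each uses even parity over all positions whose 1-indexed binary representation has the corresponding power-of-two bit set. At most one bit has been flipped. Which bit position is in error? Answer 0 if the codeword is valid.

s1: b1⊕b3⊕b5⊕b7 = 1⊕0⊕0⊕0 = 1
s2: b2⊕b3⊕b6⊕b7 = 0⊕0⊕0⊕0 = 0
s4: b4⊕b5⊕b6⊕b7 = 1⊕0⊕0⊕0 = 1
Syndrome (s4...s1) = 101 → position 5.

5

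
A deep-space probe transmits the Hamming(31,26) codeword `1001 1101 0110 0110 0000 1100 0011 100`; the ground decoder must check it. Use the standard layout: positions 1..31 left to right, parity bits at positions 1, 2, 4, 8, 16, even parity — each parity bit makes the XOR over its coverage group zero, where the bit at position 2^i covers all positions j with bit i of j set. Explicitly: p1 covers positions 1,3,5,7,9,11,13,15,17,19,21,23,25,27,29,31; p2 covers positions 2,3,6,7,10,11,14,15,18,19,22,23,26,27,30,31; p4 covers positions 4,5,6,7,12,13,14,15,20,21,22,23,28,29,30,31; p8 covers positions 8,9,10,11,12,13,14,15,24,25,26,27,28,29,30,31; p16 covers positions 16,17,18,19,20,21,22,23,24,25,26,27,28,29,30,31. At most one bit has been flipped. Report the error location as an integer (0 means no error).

s1: b1⊕b3⊕b5⊕b7⊕b9⊕b11⊕b13⊕b15⊕b17⊕b19⊕b21⊕b23⊕b25⊕b27⊕b29⊕b31 = 1⊕0⊕1⊕0⊕0⊕1⊕0⊕1⊕0⊕0⊕1⊕0⊕0⊕1⊕1⊕0 = 1
s2: b2⊕b3⊕b6⊕b7⊕b10⊕b11⊕b14⊕b15⊕b18⊕b19⊕b22⊕b23⊕b26⊕b27⊕b30⊕b31 = 0⊕0⊕1⊕0⊕1⊕1⊕1⊕1⊕0⊕0⊕1⊕0⊕0⊕1⊕0⊕0 = 1
s4: b4⊕b5⊕b6⊕b7⊕b12⊕b13⊕b14⊕b15⊕b20⊕b21⊕b22⊕b23⊕b28⊕b29⊕b30⊕b31 = 1⊕1⊕1⊕0⊕0⊕0⊕1⊕1⊕0⊕1⊕1⊕0⊕1⊕1⊕0⊕0 = 1
s8: b8⊕b9⊕b10⊕b11⊕b12⊕b13⊕b14⊕b15⊕b24⊕b25⊕b26⊕b27⊕b28⊕b29⊕b30⊕b31 = 1⊕0⊕1⊕1⊕0⊕0⊕1⊕1⊕0⊕0⊕0⊕1⊕1⊕1⊕0⊕0 = 0
s16: b16⊕b17⊕b18⊕b19⊕b20⊕b21⊕b22⊕b23⊕b24⊕b25⊕b26⊕b27⊕b28⊕b29⊕b30⊕b31 = 0⊕0⊕0⊕0⊕0⊕1⊕1⊕0⊕0⊕0⊕0⊕1⊕1⊕1⊕0⊕0 = 1
Syndrome (s16...s1) = 10111 → position 23.

23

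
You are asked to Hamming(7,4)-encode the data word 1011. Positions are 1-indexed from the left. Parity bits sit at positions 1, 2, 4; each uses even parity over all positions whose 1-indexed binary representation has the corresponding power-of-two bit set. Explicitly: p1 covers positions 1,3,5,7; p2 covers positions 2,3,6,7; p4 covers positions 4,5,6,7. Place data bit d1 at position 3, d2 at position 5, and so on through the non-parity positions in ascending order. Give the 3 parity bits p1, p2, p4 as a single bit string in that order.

Place data bits at non-power-of-two positions: b3=1, b5=0, b6=1, b7=1.
p1 = XOR of data positions {3,5,7} = 1⊕0⊕1 = 0
p2 = XOR of data positions {3,6,7} = 1⊕1⊕1 = 1
p4 = XOR of data positions {5,6,7} = 0⊕1⊕1 = 0
Parity bits p1,p2,p4 = 010

010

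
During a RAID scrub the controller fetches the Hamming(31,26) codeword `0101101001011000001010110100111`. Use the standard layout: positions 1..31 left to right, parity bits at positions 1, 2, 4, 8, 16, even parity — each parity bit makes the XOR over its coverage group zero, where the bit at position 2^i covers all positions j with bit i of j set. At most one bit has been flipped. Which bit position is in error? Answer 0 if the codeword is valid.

0

s1: b1⊕b3⊕b5⊕b7⊕b9⊕b11⊕b13⊕b15⊕b17⊕b19⊕b21⊕b23⊕b25⊕b27⊕b29⊕b31 = 0⊕0⊕1⊕1⊕0⊕0⊕1⊕0⊕0⊕1⊕1⊕1⊕0⊕0⊕1⊕1 = 0
s2: b2⊕b3⊕b6⊕b7⊕b10⊕b11⊕b14⊕b15⊕b18⊕b19⊕b22⊕b23⊕b26⊕b27⊕b30⊕b31 = 1⊕0⊕0⊕1⊕1⊕0⊕0⊕0⊕0⊕1⊕0⊕1⊕1⊕0⊕1⊕1 = 0
s4: b4⊕b5⊕b6⊕b7⊕b12⊕b13⊕b14⊕b15⊕b20⊕b21⊕b22⊕b23⊕b28⊕b29⊕b30⊕b31 = 1⊕1⊕0⊕1⊕1⊕1⊕0⊕0⊕0⊕1⊕0⊕1⊕0⊕1⊕1⊕1 = 0
s8: b8⊕b9⊕b10⊕b11⊕b12⊕b13⊕b14⊕b15⊕b24⊕b25⊕b26⊕b27⊕b28⊕b29⊕b30⊕b31 = 0⊕0⊕1⊕0⊕1⊕1⊕0⊕0⊕1⊕0⊕1⊕0⊕0⊕1⊕1⊕1 = 0
s16: b16⊕b17⊕b18⊕b19⊕b20⊕b21⊕b22⊕b23⊕b24⊕b25⊕b26⊕b27⊕b28⊕b29⊕b30⊕b31 = 0⊕0⊕0⊕1⊕0⊕1⊕0⊕1⊕1⊕0⊕1⊕0⊕0⊕1⊕1⊕1 = 0
Syndrome (s16...s1) = 00000 → position 0 (no error).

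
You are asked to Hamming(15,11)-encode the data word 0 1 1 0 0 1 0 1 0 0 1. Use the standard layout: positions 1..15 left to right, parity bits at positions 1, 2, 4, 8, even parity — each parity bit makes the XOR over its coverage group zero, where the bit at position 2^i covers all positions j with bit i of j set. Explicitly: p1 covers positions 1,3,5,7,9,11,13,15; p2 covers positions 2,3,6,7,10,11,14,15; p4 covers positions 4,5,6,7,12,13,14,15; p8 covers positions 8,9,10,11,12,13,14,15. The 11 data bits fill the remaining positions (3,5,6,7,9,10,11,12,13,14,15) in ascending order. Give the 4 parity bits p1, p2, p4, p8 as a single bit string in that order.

Place data bits at non-power-of-two positions: b3=0, b5=1, b6=1, b7=0, b9=0, b10=1, b11=0, b12=1, b13=0, b14=0, b15=1.
p1 = XOR of data positions {3,5,7,9,11,13,15} = 0⊕1⊕0⊕0⊕0⊕0⊕1 = 0
p2 = XOR of data positions {3,6,7,10,11,14,15} = 0⊕1⊕0⊕1⊕0⊕0⊕1 = 1
p4 = XOR of data positions {5,6,7,12,13,14,15} = 1⊕1⊕0⊕1⊕0⊕0⊕1 = 0
p8 = XOR of data positions {9,10,11,12,13,14,15} = 0⊕1⊕0⊕1⊕0⊕0⊕1 = 1
Parity bits p1,p2,p4,p8 = 0101

0101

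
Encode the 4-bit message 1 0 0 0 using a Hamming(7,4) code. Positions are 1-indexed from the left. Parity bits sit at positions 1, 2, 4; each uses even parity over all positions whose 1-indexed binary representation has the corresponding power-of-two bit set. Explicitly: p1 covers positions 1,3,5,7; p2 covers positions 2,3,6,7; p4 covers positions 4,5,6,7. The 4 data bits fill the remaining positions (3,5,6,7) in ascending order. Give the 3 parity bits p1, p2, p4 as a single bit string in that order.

Place data bits at non-power-of-two positions: b3=1, b5=0, b6=0, b7=0.
p1 = XOR of data positions {3,5,7} = 1⊕0⊕0 = 1
p2 = XOR of data positions {3,6,7} = 1⊕0⊕0 = 1
p4 = XOR of data positions {5,6,7} = 0⊕0⊕0 = 0
Parity bits p1,p2,p4 = 110

110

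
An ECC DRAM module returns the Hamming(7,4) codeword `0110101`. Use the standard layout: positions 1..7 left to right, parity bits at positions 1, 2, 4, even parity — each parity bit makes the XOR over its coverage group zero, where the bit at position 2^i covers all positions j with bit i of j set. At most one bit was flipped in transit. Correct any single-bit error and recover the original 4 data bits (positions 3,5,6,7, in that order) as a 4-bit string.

s1: b1⊕b3⊕b5⊕b7 = 0⊕1⊕1⊕1 = 1
s2: b2⊕b3⊕b6⊕b7 = 1⊕1⊕0⊕1 = 1
s4: b4⊕b5⊕b6⊕b7 = 0⊕1⊕0⊕1 = 0
Syndrome (s4...s1) = 011 → position 3.
Flip bit 3: corrected codeword = 0100101
Data bits at positions 3,5,6,7: 0101

0101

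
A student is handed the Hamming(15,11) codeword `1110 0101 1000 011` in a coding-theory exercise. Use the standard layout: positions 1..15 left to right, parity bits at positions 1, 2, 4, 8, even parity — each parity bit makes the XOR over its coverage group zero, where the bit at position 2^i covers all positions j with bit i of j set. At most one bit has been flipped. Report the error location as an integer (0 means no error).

s1: b1⊕b3⊕b5⊕b7⊕b9⊕b11⊕b13⊕b15 = 1⊕1⊕0⊕0⊕1⊕0⊕0⊕1 = 0
s2: b2⊕b3⊕b6⊕b7⊕b10⊕b11⊕b14⊕b15 = 1⊕1⊕1⊕0⊕0⊕0⊕1⊕1 = 1
s4: b4⊕b5⊕b6⊕b7⊕b12⊕b13⊕b14⊕b15 = 0⊕0⊕1⊕0⊕0⊕0⊕1⊕1 = 1
s8: b8⊕b9⊕b10⊕b11⊕b12⊕b13⊕b14⊕b15 = 1⊕1⊕0⊕0⊕0⊕0⊕1⊕1 = 0
Syndrome (s8...s1) = 0110 → position 6.

6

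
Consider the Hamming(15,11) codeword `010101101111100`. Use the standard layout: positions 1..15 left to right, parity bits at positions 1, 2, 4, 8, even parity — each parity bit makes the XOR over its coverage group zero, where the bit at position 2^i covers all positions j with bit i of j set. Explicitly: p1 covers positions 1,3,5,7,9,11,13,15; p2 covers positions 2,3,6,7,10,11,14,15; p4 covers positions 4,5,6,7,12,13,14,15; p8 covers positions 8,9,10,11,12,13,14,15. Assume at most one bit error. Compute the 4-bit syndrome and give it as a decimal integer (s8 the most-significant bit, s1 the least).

s1: b1⊕b3⊕b5⊕b7⊕b9⊕b11⊕b13⊕b15 = 0⊕0⊕0⊕1⊕1⊕1⊕1⊕0 = 0
s2: b2⊕b3⊕b6⊕b7⊕b10⊕b11⊕b14⊕b15 = 1⊕0⊕1⊕1⊕1⊕1⊕0⊕0 = 1
s4: b4⊕b5⊕b6⊕b7⊕b12⊕b13⊕b14⊕b15 = 1⊕0⊕1⊕1⊕1⊕1⊕0⊕0 = 1
s8: b8⊕b9⊕b10⊕b11⊕b12⊕b13⊕b14⊕b15 = 0⊕1⊕1⊕1⊕1⊕1⊕0⊕0 = 1
Syndrome (s8...s1) = 1110 → position 14.

14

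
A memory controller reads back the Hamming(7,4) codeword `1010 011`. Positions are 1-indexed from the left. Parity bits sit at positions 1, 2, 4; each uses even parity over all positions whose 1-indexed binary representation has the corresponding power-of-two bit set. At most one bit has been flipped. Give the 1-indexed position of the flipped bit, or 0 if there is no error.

3

s1: b1⊕b3⊕b5⊕b7 = 1⊕1⊕0⊕1 = 1
s2: b2⊕b3⊕b6⊕b7 = 0⊕1⊕1⊕1 = 1
s4: b4⊕b5⊕b6⊕b7 = 0⊕0⊕1⊕1 = 0
Syndrome (s4...s1) = 011 → position 3.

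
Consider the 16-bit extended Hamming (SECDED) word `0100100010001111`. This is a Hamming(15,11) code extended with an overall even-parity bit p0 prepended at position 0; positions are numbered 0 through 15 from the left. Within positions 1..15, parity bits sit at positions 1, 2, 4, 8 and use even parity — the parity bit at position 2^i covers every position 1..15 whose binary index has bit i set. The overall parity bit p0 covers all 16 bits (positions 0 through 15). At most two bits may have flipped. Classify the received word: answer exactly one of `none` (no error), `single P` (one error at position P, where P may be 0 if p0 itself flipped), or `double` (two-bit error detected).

s1: b1⊕b3⊕b5⊕b7⊕b9⊕b11⊕b13⊕b15 = 1⊕0⊕0⊕0⊕0⊕0⊕1⊕1 = 1
s2: b2⊕b3⊕b6⊕b7⊕b10⊕b11⊕b14⊕b15 = 0⊕0⊕0⊕0⊕0⊕0⊕1⊕1 = 0
s4: b4⊕b5⊕b6⊕b7⊕b12⊕b13⊕b14⊕b15 = 1⊕0⊕0⊕0⊕1⊕1⊕1⊕1 = 1
s8: b8⊕b9⊕b10⊕b11⊕b12⊕b13⊕b14⊕b15 = 1⊕0⊕0⊕0⊕1⊕1⊕1⊕1 = 1
Syndrome (s8...s1) = 1101 → position 13.
Overall parity (XOR of all 16 bits, including p0): 0⊕1⊕0⊕0⊕1⊕0⊕0⊕0⊕1⊕0⊕0⊕0⊕1⊕1⊕1⊕1 = 1
Overall=1, syndrome position=13 → single-bit error at position 13.

single 13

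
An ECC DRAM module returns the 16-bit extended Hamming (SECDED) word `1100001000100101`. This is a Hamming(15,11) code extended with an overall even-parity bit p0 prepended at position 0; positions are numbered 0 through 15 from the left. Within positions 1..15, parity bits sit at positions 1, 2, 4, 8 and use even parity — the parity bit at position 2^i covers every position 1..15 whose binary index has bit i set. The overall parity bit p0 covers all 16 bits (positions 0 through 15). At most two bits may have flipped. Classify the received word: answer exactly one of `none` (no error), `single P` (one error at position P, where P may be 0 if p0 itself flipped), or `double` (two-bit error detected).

double

s1: b1⊕b3⊕b5⊕b7⊕b9⊕b11⊕b13⊕b15 = 1⊕0⊕0⊕0⊕0⊕0⊕1⊕1 = 1
s2: b2⊕b3⊕b6⊕b7⊕b10⊕b11⊕b14⊕b15 = 0⊕0⊕1⊕0⊕1⊕0⊕0⊕1 = 1
s4: b4⊕b5⊕b6⊕b7⊕b12⊕b13⊕b14⊕b15 = 0⊕0⊕1⊕0⊕0⊕1⊕0⊕1 = 1
s8: b8⊕b9⊕b10⊕b11⊕b12⊕b13⊕b14⊕b15 = 0⊕0⊕1⊕0⊕0⊕1⊕0⊕1 = 1
Syndrome (s8...s1) = 1111 → position 15.
Overall parity (XOR of all 16 bits, including p0): 1⊕1⊕0⊕0⊕0⊕0⊕1⊕0⊕0⊕0⊕1⊕0⊕0⊕1⊕0⊕1 = 0
Overall=0, syndrome position=15 → double-bit error detected (uncorrectable).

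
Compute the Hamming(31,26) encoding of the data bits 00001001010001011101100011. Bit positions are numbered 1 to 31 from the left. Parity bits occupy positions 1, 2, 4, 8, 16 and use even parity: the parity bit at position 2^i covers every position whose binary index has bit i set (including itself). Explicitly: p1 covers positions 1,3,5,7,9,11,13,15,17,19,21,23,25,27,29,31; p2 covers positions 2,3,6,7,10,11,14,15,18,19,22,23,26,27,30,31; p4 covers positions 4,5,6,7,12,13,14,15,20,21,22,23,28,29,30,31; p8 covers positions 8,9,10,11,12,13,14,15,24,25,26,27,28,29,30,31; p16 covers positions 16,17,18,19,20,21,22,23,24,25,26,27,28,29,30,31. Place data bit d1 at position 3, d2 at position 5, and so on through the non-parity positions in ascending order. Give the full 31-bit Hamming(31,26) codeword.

0101000110010100001011101100011

Place data bits at non-power-of-two positions: b3=0, b5=0, b6=0, b7=0, b9=1, b10=0, b11=0, b12=1, b13=0, b14=1, b15=0, b17=0, b18=0, b19=1, b20=0, b21=1, b22=1, b23=1, b24=0, b25=1, b26=1, b27=0, b28=0, b29=0, b30=1, b31=1.
p1 = XOR of data positions {3,5,7,9,11,13,15,17,19,21,23,25,27,29,31} = 0⊕0⊕0⊕1⊕0⊕0⊕0⊕0⊕1⊕1⊕1⊕1⊕0⊕0⊕1 = 0
p2 = XOR of data positions {3,6,7,10,11,14,15,18,19,22,23,26,27,30,31} = 0⊕0⊕0⊕0⊕0⊕1⊕0⊕0⊕1⊕1⊕1⊕1⊕0⊕1⊕1 = 1
p4 = XOR of data positions {5,6,7,12,13,14,15,20,21,22,23,28,29,30,31} = 0⊕0⊕0⊕1⊕0⊕1⊕0⊕0⊕1⊕1⊕1⊕0⊕0⊕1⊕1 = 1
p8 = XOR of data positions {9,10,11,12,13,14,15,24,25,26,27,28,29,30,31} = 1⊕0⊕0⊕1⊕0⊕1⊕0⊕0⊕1⊕1⊕0⊕0⊕0⊕1⊕1 = 1
p16 = XOR of data positions {17,18,19,20,21,22,23,24,25,26,27,28,29,30,31} = 0⊕0⊕1⊕0⊕1⊕1⊕1⊕0⊕1⊕1⊕0⊕0⊕0⊕1⊕1 = 0
Codeword b1..b31 = 0101000110010100001011101100011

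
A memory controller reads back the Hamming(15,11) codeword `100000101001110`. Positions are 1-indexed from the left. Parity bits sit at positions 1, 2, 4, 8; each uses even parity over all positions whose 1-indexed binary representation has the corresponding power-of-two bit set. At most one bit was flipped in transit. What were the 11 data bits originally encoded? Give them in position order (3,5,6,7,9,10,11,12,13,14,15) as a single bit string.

s1: b1⊕b3⊕b5⊕b7⊕b9⊕b11⊕b13⊕b15 = 1⊕0⊕0⊕1⊕1⊕0⊕1⊕0 = 0
s2: b2⊕b3⊕b6⊕b7⊕b10⊕b11⊕b14⊕b15 = 0⊕0⊕0⊕1⊕0⊕0⊕1⊕0 = 0
s4: b4⊕b5⊕b6⊕b7⊕b12⊕b13⊕b14⊕b15 = 0⊕0⊕0⊕1⊕1⊕1⊕1⊕0 = 0
s8: b8⊕b9⊕b10⊕b11⊕b12⊕b13⊕b14⊕b15 = 0⊕1⊕0⊕0⊕1⊕1⊕1⊕0 = 0
Syndrome (s8...s1) = 0000 → position 0 (no error).
No correction needed.
Data bits at positions 3,5,6,7,9,10,11,12,13,14,15: 00011001110

00011001110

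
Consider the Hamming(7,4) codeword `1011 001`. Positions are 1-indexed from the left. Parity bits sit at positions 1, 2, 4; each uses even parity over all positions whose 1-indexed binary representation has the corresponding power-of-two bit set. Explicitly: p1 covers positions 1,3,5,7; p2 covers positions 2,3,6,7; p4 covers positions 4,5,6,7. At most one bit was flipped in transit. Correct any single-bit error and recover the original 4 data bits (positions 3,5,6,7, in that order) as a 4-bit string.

s1: b1⊕b3⊕b5⊕b7 = 1⊕1⊕0⊕1 = 1
s2: b2⊕b3⊕b6⊕b7 = 0⊕1⊕0⊕1 = 0
s4: b4⊕b5⊕b6⊕b7 = 1⊕0⊕0⊕1 = 0
Syndrome (s4...s1) = 001 → position 1.
Flip bit 1: corrected codeword = 0011001
Data bits at positions 3,5,6,7: 1001

1001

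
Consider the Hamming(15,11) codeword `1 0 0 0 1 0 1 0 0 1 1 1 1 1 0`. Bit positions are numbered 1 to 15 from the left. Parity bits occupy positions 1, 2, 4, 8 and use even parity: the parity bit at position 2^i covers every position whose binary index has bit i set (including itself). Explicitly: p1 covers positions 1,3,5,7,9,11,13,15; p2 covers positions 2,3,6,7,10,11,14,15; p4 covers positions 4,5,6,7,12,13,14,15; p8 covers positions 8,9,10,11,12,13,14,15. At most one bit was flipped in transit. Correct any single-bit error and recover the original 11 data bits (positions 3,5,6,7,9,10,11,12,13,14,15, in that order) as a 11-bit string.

s1: b1⊕b3⊕b5⊕b7⊕b9⊕b11⊕b13⊕b15 = 1⊕0⊕1⊕1⊕0⊕1⊕1⊕0 = 1
s2: b2⊕b3⊕b6⊕b7⊕b10⊕b11⊕b14⊕b15 = 0⊕0⊕0⊕1⊕1⊕1⊕1⊕0 = 0
s4: b4⊕b5⊕b6⊕b7⊕b12⊕b13⊕b14⊕b15 = 0⊕1⊕0⊕1⊕1⊕1⊕1⊕0 = 1
s8: b8⊕b9⊕b10⊕b11⊕b12⊕b13⊕b14⊕b15 = 0⊕0⊕1⊕1⊕1⊕1⊕1⊕0 = 1
Syndrome (s8...s1) = 1101 → position 13.
Flip bit 13: corrected codeword = 100010100111010
Data bits at positions 3,5,6,7,9,10,11,12,13,14,15: 01010111010

01010111010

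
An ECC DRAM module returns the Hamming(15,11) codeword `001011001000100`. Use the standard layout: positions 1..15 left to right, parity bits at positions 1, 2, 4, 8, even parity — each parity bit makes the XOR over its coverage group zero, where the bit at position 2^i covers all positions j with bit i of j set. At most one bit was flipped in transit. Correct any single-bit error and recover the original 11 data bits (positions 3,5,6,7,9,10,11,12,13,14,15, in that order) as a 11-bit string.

s1: b1⊕b3⊕b5⊕b7⊕b9⊕b11⊕b13⊕b15 = 0⊕1⊕1⊕0⊕1⊕0⊕1⊕0 = 0
s2: b2⊕b3⊕b6⊕b7⊕b10⊕b11⊕b14⊕b15 = 0⊕1⊕1⊕0⊕0⊕0⊕0⊕0 = 0
s4: b4⊕b5⊕b6⊕b7⊕b12⊕b13⊕b14⊕b15 = 0⊕1⊕1⊕0⊕0⊕1⊕0⊕0 = 1
s8: b8⊕b9⊕b10⊕b11⊕b12⊕b13⊕b14⊕b15 = 0⊕1⊕0⊕0⊕0⊕1⊕0⊕0 = 0
Syndrome (s8...s1) = 0100 → position 4.
Flip bit 4: corrected codeword = 001111001000100
Data bits at positions 3,5,6,7,9,10,11,12,13,14,15: 11101000100

11101000100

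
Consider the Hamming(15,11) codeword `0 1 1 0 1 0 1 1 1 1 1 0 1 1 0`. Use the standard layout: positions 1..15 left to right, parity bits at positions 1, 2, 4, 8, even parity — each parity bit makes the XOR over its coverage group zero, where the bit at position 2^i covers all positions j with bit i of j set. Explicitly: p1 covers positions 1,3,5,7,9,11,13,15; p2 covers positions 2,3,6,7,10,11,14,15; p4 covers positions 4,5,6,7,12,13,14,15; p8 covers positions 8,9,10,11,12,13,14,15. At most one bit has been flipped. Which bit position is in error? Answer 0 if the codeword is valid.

s1: b1⊕b3⊕b5⊕b7⊕b9⊕b11⊕b13⊕b15 = 0⊕1⊕1⊕1⊕1⊕1⊕1⊕0 = 0
s2: b2⊕b3⊕b6⊕b7⊕b10⊕b11⊕b14⊕b15 = 1⊕1⊕0⊕1⊕1⊕1⊕1⊕0 = 0
s4: b4⊕b5⊕b6⊕b7⊕b12⊕b13⊕b14⊕b15 = 0⊕1⊕0⊕1⊕0⊕1⊕1⊕0 = 0
s8: b8⊕b9⊕b10⊕b11⊕b12⊕b13⊕b14⊕b15 = 1⊕1⊕1⊕1⊕0⊕1⊕1⊕0 = 0
Syndrome (s8...s1) = 0000 → position 0 (no error).

0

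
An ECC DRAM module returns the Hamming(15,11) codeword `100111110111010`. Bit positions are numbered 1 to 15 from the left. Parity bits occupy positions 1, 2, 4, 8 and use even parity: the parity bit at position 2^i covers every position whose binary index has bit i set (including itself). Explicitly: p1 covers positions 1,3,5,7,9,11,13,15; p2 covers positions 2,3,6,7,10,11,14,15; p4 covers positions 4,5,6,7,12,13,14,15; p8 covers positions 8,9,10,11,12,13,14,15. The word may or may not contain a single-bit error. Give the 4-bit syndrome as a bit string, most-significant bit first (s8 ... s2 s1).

1010

s1: b1⊕b3⊕b5⊕b7⊕b9⊕b11⊕b13⊕b15 = 1⊕0⊕1⊕1⊕0⊕1⊕0⊕0 = 0
s2: b2⊕b3⊕b6⊕b7⊕b10⊕b11⊕b14⊕b15 = 0⊕0⊕1⊕1⊕1⊕1⊕1⊕0 = 1
s4: b4⊕b5⊕b6⊕b7⊕b12⊕b13⊕b14⊕b15 = 1⊕1⊕1⊕1⊕1⊕0⊕1⊕0 = 0
s8: b8⊕b9⊕b10⊕b11⊕b12⊕b13⊕b14⊕b15 = 1⊕0⊕1⊕1⊕1⊕0⊕1⊕0 = 1
Syndrome (s8...s1) = 1010 → position 10.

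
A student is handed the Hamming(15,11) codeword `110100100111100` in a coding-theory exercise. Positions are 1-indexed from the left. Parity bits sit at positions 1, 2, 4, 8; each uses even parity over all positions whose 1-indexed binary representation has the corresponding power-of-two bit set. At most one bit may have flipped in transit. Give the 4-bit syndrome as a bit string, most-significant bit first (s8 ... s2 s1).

0000

s1: b1⊕b3⊕b5⊕b7⊕b9⊕b11⊕b13⊕b15 = 1⊕0⊕0⊕1⊕0⊕1⊕1⊕0 = 0
s2: b2⊕b3⊕b6⊕b7⊕b10⊕b11⊕b14⊕b15 = 1⊕0⊕0⊕1⊕1⊕1⊕0⊕0 = 0
s4: b4⊕b5⊕b6⊕b7⊕b12⊕b13⊕b14⊕b15 = 1⊕0⊕0⊕1⊕1⊕1⊕0⊕0 = 0
s8: b8⊕b9⊕b10⊕b11⊕b12⊕b13⊕b14⊕b15 = 0⊕0⊕1⊕1⊕1⊕1⊕0⊕0 = 0
Syndrome (s8...s1) = 0000 → position 0 (no error).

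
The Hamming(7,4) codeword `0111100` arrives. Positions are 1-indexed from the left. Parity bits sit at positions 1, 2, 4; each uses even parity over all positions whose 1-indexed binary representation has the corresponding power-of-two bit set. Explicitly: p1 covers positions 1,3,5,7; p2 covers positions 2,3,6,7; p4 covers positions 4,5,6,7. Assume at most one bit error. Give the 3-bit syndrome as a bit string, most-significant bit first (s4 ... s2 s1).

000

s1: b1⊕b3⊕b5⊕b7 = 0⊕1⊕1⊕0 = 0
s2: b2⊕b3⊕b6⊕b7 = 1⊕1⊕0⊕0 = 0
s4: b4⊕b5⊕b6⊕b7 = 1⊕1⊕0⊕0 = 0
Syndrome (s4...s1) = 000 → position 0 (no error).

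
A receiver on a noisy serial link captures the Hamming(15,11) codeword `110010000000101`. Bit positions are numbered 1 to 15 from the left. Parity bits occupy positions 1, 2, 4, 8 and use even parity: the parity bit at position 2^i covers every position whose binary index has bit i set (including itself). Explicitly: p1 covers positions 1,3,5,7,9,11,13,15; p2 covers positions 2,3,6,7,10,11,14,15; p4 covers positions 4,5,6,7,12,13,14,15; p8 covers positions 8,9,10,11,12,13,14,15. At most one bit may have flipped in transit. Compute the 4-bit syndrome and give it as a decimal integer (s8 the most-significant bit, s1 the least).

s1: b1⊕b3⊕b5⊕b7⊕b9⊕b11⊕b13⊕b15 = 1⊕0⊕1⊕0⊕0⊕0⊕1⊕1 = 0
s2: b2⊕b3⊕b6⊕b7⊕b10⊕b11⊕b14⊕b15 = 1⊕0⊕0⊕0⊕0⊕0⊕0⊕1 = 0
s4: b4⊕b5⊕b6⊕b7⊕b12⊕b13⊕b14⊕b15 = 0⊕1⊕0⊕0⊕0⊕1⊕0⊕1 = 1
s8: b8⊕b9⊕b10⊕b11⊕b12⊕b13⊕b14⊕b15 = 0⊕0⊕0⊕0⊕0⊕1⊕0⊕1 = 0
Syndrome (s8...s1) = 0100 → position 4.

4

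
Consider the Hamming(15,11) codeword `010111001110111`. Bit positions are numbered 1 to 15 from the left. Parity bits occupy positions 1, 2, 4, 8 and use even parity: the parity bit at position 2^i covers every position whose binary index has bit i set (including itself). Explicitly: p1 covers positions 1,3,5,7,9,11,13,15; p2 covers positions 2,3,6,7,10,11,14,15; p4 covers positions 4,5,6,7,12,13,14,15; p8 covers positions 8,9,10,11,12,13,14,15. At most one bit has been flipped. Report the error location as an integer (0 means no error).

1

s1: b1⊕b3⊕b5⊕b7⊕b9⊕b11⊕b13⊕b15 = 0⊕0⊕1⊕0⊕1⊕1⊕1⊕1 = 1
s2: b2⊕b3⊕b6⊕b7⊕b10⊕b11⊕b14⊕b15 = 1⊕0⊕1⊕0⊕1⊕1⊕1⊕1 = 0
s4: b4⊕b5⊕b6⊕b7⊕b12⊕b13⊕b14⊕b15 = 1⊕1⊕1⊕0⊕0⊕1⊕1⊕1 = 0
s8: b8⊕b9⊕b10⊕b11⊕b12⊕b13⊕b14⊕b15 = 0⊕1⊕1⊕1⊕0⊕1⊕1⊕1 = 0
Syndrome (s8...s1) = 0001 → position 1.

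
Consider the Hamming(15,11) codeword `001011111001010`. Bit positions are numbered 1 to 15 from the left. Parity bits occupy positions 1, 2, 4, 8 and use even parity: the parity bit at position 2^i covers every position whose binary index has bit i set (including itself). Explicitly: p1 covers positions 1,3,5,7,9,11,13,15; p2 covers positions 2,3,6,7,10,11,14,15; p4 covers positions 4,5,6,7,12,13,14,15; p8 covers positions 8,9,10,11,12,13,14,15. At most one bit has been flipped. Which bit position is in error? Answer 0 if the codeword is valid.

s1: b1⊕b3⊕b5⊕b7⊕b9⊕b11⊕b13⊕b15 = 0⊕1⊕1⊕1⊕1⊕0⊕0⊕0 = 0
s2: b2⊕b3⊕b6⊕b7⊕b10⊕b11⊕b14⊕b15 = 0⊕1⊕1⊕1⊕0⊕0⊕1⊕0 = 0
s4: b4⊕b5⊕b6⊕b7⊕b12⊕b13⊕b14⊕b15 = 0⊕1⊕1⊕1⊕1⊕0⊕1⊕0 = 1
s8: b8⊕b9⊕b10⊕b11⊕b12⊕b13⊕b14⊕b15 = 1⊕1⊕0⊕0⊕1⊕0⊕1⊕0 = 0
Syndrome (s8...s1) = 0100 → position 4.

4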